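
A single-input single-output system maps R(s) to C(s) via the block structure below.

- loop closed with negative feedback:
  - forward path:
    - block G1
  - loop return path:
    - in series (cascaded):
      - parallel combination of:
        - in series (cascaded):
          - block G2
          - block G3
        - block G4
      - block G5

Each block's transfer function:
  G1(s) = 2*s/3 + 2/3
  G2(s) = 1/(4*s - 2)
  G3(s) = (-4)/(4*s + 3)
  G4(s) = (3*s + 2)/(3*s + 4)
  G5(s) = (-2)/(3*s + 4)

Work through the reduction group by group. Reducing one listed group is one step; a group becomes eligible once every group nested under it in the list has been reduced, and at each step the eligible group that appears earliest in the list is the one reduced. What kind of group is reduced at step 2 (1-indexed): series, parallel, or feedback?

The answer is parallel.

Reasoning:
[1] combine G2, G3 in series
[2] parallel reduction of (G2*G3), G4
[3] multiply ((G2*G3)+G4), G5 (series)
[4] close the feedback loop around G1, (((G2*G3)+G4)*G5)
Step 2: parallel.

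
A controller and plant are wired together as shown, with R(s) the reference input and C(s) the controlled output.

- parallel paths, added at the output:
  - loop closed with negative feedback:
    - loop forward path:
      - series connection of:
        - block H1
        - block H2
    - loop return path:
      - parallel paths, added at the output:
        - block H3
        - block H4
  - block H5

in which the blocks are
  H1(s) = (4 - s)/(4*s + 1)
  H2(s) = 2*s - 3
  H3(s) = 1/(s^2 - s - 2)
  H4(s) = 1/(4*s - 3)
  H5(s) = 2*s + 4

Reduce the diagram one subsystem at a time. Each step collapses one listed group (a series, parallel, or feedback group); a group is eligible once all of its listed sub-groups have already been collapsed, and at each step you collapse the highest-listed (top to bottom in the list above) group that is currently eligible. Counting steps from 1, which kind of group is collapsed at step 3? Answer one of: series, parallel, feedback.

Step 1. reduce the series chain H1, H2
Step 2. combine H3, H4 in parallel
Step 3. feedback reduction of (H1*H2), (H3+H4)
Step 4. add [(H1*H2)/(1+(H1*H2)*(H3+H4))], H5 (parallel)
So the answer for step 3 is feedback.

Hence the answer: feedback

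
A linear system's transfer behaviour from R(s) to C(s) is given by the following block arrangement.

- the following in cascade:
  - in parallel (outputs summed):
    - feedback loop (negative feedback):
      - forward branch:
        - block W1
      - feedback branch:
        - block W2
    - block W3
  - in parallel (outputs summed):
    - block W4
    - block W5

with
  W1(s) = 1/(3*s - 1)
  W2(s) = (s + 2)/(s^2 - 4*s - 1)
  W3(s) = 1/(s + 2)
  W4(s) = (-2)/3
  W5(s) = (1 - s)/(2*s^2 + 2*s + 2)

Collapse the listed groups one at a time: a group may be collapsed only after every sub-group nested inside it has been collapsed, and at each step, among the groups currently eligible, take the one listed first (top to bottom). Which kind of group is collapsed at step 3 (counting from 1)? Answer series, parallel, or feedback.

Step 1 - apply the feedback formula to W1, W2
Step 2 - sum the parallel branches [W1/(1+W1*W2)], W3
Step 3 - add W4, W5 (parallel)
Step 4 - cascade ([W1/(1+W1*W2)]+W3), (W4+W5)
Step 3: parallel.

Therefore the answer is parallel.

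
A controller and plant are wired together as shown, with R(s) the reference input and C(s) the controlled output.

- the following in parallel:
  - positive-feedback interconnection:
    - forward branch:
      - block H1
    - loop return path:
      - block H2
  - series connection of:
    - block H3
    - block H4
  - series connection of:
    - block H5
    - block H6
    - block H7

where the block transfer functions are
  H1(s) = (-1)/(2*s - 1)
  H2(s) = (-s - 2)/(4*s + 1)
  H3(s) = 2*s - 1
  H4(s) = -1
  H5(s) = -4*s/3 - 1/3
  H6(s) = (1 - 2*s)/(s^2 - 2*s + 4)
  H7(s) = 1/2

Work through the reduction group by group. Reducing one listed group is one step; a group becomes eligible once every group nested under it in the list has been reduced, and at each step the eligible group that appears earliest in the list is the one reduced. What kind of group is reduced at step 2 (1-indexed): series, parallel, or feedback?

Reducing step by step:

Step 1. close the feedback loop around H1, H2
Step 2. cascade H3, H4
Step 3. multiply H5, H6, H7 (series)
Step 4. combine [H1/(1-H1*H2)], (H3*H4), (H5*H6*H7) in parallel
Step 2 collapses a series group.

Answer: series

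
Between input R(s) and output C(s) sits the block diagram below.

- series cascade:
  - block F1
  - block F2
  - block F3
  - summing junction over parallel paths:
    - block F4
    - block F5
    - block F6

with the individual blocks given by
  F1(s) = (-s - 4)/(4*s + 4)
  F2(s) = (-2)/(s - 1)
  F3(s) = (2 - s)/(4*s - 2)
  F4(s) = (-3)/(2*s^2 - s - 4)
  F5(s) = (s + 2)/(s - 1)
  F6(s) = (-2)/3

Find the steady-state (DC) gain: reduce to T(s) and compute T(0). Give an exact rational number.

Answer: -23/6

Working:
Step 1: reduce the parallel group F4, F5, F6 = (2*s^3 + 15*s^2 - 21*s - 23)/(6*s^3 - 9*s^2 - 9*s + 12)
Step 2: multiply F1, F2, F3, (F4+F5+F6) (series) = (-2*s^5 - 19*s^4 + 7*s^3 + 185*s^2 - 122*s - 184)/(48*s^6 - 96*s^5 - 84*s^4 + 228*s^3 - 12*s^2 - 132*s + 48)
Evaluating the step-2 result (the overall T(s)) at s = 0 gives T(0) = -184/48 = -23/6.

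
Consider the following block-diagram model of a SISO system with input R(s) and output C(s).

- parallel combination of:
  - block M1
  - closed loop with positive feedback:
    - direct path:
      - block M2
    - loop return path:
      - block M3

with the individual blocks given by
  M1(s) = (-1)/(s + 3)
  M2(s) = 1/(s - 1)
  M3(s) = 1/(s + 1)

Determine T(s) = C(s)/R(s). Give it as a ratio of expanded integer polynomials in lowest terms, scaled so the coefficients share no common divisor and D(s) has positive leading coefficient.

Reducing step by step:

Step 1. reduce the feedback loop with forward M2 and return M3 gives (s + 1)/(s^2 - 2)
Step 2. sum the parallel branches M1, [M2/(1-M2*M3)]; the result is T(s) itself (integer coefficients, no common factor, positive leading denominator coefficient)

Answer: (4*s + 5)/(s^3 + 3*s^2 - 2*s - 6)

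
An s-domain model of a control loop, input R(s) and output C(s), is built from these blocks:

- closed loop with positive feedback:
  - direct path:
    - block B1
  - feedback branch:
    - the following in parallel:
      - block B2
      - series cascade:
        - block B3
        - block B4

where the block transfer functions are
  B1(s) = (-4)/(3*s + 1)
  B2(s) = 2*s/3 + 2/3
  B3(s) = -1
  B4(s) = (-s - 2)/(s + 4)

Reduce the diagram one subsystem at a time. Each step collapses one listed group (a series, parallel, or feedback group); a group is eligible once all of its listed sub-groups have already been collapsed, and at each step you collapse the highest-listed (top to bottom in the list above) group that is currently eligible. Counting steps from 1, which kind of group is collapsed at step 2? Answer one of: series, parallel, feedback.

Step 1. combine B3, B4 in series
Step 2. combine B2, (B3*B4) in parallel
Step 3. feedback reduction of B1, (B2+(B3*B4))
The group at step 2 is a parallel group.

Final answer: parallel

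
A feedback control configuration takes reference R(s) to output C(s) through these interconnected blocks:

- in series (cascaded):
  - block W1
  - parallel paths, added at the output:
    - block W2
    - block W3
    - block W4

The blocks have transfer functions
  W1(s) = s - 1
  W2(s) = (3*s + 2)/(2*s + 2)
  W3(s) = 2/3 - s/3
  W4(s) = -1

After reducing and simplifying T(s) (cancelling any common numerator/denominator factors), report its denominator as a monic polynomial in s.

Step 1. add W2, W3, W4 (parallel) -> (-2*s^2 + 5*s + 4)/(6*s + 6)
Step 2. series reduction of W1, (W2+W3+W4) -> (-2*s^3 + 7*s^2 - s - 4)/(6*s + 6)
That last expression is T(s), already simplified. Scaling its denominator by 1/6 (the reciprocal of the leading coefficient) yields the monic denominator.

Hence the answer: s + 1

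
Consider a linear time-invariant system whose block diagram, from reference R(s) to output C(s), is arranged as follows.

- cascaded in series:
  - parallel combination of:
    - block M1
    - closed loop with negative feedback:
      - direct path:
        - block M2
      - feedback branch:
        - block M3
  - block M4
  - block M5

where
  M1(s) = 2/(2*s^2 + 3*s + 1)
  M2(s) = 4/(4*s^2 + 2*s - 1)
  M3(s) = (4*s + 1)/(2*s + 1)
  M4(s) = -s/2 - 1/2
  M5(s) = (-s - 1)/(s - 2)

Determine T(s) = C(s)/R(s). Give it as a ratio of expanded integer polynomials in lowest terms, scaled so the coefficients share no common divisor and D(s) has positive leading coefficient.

1. close the feedback loop around M2, M3: (8*s + 4)/(8*s^3 + 8*s^2 + 16*s + 3)
2. sum the parallel branches M1, [M2/(1+M2*M3)]: (32*s^3 + 48*s^2 + 52*s + 10)/(16*s^5 + 40*s^4 + 64*s^3 + 62*s^2 + 25*s + 3)
3. reduce the series chain (M1+[M2/(1+M2*M3)]), M4, M5 - this is the overall T(s), already in the required normalized form

Hence the answer: (16*s^4 + 40*s^3 + 50*s^2 + 31*s + 5)/(16*s^5 - 8*s^4 - 8*s^3 - 58*s^2 - 41*s - 6)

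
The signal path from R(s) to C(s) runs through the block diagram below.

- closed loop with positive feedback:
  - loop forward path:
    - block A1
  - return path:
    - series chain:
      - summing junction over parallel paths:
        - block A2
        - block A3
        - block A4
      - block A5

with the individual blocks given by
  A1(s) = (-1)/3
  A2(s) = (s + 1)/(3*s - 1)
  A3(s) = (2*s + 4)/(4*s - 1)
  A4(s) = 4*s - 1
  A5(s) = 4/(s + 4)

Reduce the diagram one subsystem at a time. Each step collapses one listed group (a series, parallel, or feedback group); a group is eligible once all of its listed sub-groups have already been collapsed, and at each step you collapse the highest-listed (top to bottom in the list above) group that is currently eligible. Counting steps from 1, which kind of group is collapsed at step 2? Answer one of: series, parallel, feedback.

Step 1 - parallel reduction of A2, A3, A4
Step 2 - multiply (A2+A3+A4), A5 (series)
Step 3 - feedback reduction of A1, ((A2+A3+A4)*A5)
At step 2 the group reduced is series.

Answer: series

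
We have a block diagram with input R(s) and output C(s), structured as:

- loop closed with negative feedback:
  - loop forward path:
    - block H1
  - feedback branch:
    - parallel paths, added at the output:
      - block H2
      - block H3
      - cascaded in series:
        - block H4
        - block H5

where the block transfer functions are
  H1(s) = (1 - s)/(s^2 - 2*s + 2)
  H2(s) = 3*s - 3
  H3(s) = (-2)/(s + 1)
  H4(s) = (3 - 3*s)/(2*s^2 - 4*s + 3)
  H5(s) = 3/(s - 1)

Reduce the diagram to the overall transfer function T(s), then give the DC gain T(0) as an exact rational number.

Answer: -1/6

Working:
Step 1. reduce the series chain H4, H5; result (-9)/(2*s^2 - 4*s + 3)
Step 2. parallel reduction of H2, H3, (H4*H5); result (6*s^4 - 12*s^3 - s^2 + 11*s - 24)/(2*s^3 - 2*s^2 - s + 3)
Step 3. collapse the loop (H1 forward, (H2+H3+(H4*H5)) return); result (2*s^4 - 4*s^3 + s^2 + 4*s - 3)/(4*s^5 - 12*s^4 + 4*s^3 + 11*s^2 - 27*s + 18)
Step 3 gives the overall T(s). Then T(0) = -3/18 = -1/6.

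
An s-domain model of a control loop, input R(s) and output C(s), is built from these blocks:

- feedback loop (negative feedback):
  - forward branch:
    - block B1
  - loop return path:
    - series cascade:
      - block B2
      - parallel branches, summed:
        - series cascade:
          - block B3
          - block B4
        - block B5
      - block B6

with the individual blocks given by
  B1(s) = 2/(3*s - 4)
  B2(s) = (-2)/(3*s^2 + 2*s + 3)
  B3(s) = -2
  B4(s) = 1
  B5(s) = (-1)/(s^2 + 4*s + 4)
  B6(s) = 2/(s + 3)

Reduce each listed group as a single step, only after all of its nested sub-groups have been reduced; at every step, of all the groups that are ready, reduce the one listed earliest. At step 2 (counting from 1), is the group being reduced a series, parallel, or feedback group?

Answer: parallel

Working:
1. cascade B3, B4
2. sum the parallel branches (B3*B4), B5
3. series reduction of B2, ((B3*B4)+B5), B6
4. reduce the feedback loop with forward B1 and return (B2*((B3*B4)+B5)*B6)
At step 2 the group reduced is parallel.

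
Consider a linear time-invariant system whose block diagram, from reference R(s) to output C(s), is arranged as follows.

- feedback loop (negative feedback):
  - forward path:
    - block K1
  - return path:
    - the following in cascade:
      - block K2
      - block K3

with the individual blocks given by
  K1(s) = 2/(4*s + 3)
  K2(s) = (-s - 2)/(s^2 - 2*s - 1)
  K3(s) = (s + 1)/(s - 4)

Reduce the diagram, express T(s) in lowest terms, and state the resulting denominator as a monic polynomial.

First reduce the diagram to T(s).

Step 1 - reduce the series chain K2, K3 -> (-s^2 - 3*s - 2)/(s^3 - 6*s^2 + 7*s + 4)
Step 2 - apply the feedback formula to K1, (K2*K3) -> (2*s^3 - 12*s^2 + 14*s + 8)/(4*s^4 - 21*s^3 + 8*s^2 + 31*s + 8)
The result of step 2 is T(s) in lowest terms. Its denominator has leading coefficient 4; dividing the denominator through by 4 makes it monic.

Answer: s^4 - 21*s^3/4 + 2*s^2 + 31*s/4 + 2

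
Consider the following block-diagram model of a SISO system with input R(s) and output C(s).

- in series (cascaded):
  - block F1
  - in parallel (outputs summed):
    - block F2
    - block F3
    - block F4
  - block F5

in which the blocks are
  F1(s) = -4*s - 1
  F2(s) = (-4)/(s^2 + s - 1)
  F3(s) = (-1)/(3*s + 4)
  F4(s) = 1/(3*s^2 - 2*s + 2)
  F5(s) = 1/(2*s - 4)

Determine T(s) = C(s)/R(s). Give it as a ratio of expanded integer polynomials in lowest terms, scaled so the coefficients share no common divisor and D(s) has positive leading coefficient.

The answer is (12*s^5 + 139*s^4 + 90*s^3 - 6*s^2 + 131*s + 34)/(18*s^6 - 6*s^5 - 70*s^4 + 20*s^3 + 20*s^2 - 56*s + 32).

Reasoning:
Step 1: add F2, F3, F4 (parallel) -> (-3*s^4 - 34*s^3 - 14*s^2 + 5*s - 34)/(9*s^5 + 15*s^4 - 5*s^3 + 10*s - 8)
Step 2: multiply F1, (F2+F3+F4), F5 (series); the result is T(s) itself (integer coefficients, no common factor, positive leading denominator coefficient)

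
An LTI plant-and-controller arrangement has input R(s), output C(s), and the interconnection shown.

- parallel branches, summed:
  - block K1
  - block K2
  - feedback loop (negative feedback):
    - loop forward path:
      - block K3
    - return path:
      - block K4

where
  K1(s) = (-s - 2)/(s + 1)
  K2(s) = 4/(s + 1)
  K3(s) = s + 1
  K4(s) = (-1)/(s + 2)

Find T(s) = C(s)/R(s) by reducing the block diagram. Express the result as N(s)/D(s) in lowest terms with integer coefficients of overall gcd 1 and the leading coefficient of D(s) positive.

The answer is (s^3 + 4*s^2 + 4*s + 4)/(s + 1).

Reasoning:
[1] collapse the loop (K3 forward, K4 return); result s^2 + 3*s + 2
[2] parallel reduction of K1, K2, [K3/(1+K3*K4)] - this is the overall T(s), already in the required normalized form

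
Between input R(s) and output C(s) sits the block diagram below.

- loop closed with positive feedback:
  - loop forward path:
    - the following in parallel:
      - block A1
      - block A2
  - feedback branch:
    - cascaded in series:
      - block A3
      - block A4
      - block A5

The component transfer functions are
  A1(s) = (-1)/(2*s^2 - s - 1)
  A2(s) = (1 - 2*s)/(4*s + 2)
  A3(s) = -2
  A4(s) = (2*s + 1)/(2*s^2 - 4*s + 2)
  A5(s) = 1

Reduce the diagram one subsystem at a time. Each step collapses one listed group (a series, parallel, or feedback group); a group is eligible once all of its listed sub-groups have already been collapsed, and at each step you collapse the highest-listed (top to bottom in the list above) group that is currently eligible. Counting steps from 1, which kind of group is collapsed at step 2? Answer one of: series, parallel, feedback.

Step 1 - add A1, A2 (parallel)
Step 2 - reduce the series chain A3, A4, A5
Step 3 - collapse the loop ((A1+A2) forward, (A3*A4*A5) return)
Step 2: series.

Therefore the answer is series.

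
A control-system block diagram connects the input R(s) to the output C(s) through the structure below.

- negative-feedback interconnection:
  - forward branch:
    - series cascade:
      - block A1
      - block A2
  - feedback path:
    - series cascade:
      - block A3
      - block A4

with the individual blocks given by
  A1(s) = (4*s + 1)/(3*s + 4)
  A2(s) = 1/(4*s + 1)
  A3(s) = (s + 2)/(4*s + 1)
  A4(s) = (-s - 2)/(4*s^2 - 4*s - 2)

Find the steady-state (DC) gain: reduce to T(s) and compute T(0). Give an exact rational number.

Answer: 1/6

Working:
1. multiply A1, A2 (series) = 1/(3*s + 4)
2. combine A3, A4 in series = (-s^2 - 4*s - 4)/(16*s^3 - 12*s^2 - 12*s - 2)
3. reduce the feedback loop with forward (A1*A2) and return (A3*A4) = (16*s^3 - 12*s^2 - 12*s - 2)/(48*s^4 + 28*s^3 - 85*s^2 - 58*s - 12)
DC gain: substitute s = 0 into T(s) from step 3: T(0) = -2/(-12) = 1/6.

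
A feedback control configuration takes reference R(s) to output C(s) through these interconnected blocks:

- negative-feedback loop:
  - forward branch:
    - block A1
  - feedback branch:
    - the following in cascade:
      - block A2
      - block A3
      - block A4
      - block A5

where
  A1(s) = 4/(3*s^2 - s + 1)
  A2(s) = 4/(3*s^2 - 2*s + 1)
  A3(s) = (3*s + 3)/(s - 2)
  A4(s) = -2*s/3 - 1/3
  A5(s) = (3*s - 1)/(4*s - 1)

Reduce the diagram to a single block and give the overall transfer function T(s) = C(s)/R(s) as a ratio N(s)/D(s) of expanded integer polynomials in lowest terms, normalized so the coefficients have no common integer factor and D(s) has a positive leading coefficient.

First reduce the diagram to T(s).

Step 1 - multiply A2, A3, A4, A5 (series) = (-24*s^3 - 28*s^2 + 4)/(12*s^4 - 35*s^3 + 28*s^2 - 13*s + 2)
Step 2 - reduce the feedback loop with forward A1 and return (A2*A3*A4*A5) - this is the overall T(s), already in the required normalized form

Answer: (48*s^4 - 140*s^3 + 112*s^2 - 52*s + 8)/(36*s^6 - 117*s^5 + 131*s^4 - 198*s^3 - 65*s^2 - 15*s + 18)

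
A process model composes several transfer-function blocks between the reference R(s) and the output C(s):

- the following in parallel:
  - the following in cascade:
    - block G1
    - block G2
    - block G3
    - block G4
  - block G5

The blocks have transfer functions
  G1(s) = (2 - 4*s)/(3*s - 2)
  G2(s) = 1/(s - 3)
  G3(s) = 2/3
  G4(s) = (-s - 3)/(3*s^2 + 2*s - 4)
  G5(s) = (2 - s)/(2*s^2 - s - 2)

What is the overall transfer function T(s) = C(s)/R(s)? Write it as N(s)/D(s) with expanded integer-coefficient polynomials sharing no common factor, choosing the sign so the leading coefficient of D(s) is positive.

The answer is (-27*s^5 + 151*s^4 - 82*s^3 - 324*s^2 + 380*s - 120)/(54*s^6 - 189*s^5 - 69*s^4 + 546*s^3 - 216*s^2 - 264*s + 144).

Reasoning:
1. series reduction of G1, G2, G3, G4 = (8*s^2 + 20*s - 12)/(27*s^4 - 81*s^3 - 48*s^2 + 168*s - 72)
2. sum the parallel branches (G1*G2*G3*G4), G5, which is the overall transfer function T(s) = C(s)/R(s) in lowest terms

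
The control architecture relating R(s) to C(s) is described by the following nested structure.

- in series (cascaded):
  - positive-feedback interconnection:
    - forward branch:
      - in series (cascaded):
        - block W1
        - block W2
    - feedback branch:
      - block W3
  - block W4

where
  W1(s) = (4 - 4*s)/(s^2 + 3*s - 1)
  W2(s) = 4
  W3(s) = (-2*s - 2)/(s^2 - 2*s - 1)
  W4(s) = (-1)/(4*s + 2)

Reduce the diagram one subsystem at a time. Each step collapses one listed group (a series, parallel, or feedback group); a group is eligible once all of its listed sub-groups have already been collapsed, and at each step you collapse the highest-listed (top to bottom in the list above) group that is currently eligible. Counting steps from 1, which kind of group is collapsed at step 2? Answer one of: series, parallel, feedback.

The answer is feedback.

Reasoning:
Step 1 - series reduction of W1, W2
Step 2 - reduce the feedback loop with forward (W1*W2) and return W3
Step 3 - reduce the series chain [(W1*W2)/(1-(W1*W2)*W3)], W4
Step 2 collapses a feedback group.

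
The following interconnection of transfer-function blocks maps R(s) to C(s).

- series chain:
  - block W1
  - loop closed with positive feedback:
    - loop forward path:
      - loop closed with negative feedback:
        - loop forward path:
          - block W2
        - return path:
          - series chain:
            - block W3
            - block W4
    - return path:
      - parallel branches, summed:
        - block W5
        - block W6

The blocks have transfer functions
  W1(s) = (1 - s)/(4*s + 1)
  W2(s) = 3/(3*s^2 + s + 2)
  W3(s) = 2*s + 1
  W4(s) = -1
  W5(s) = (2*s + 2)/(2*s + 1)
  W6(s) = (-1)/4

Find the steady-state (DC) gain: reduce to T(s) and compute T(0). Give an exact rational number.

[1] combine W3, W4 in series: -2*s - 1
[2] close the feedback loop around W2, (W3*W4): 3/(3*s^2 - 5*s - 1)
[3] add W5, W6 (parallel): (6*s + 7)/(8*s + 4)
[4] close the feedback loop around [W2/(1+W2*(W3*W4))], (W5+W6): (24*s + 12)/(24*s^3 - 28*s^2 - 46*s - 25)
[5] cascade W1, [[W2/(1+W2*(W3*W4))]/(1-[W2/(1+W2*(W3*W4))]*(W5+W6))]: (-24*s^2 + 12*s + 12)/(96*s^4 - 88*s^3 - 212*s^2 - 146*s - 25)
That last expression is T(s); at s = 0 only the constant terms survive, so T(0) = 12/(-25) = -12/25.

Final answer: -12/25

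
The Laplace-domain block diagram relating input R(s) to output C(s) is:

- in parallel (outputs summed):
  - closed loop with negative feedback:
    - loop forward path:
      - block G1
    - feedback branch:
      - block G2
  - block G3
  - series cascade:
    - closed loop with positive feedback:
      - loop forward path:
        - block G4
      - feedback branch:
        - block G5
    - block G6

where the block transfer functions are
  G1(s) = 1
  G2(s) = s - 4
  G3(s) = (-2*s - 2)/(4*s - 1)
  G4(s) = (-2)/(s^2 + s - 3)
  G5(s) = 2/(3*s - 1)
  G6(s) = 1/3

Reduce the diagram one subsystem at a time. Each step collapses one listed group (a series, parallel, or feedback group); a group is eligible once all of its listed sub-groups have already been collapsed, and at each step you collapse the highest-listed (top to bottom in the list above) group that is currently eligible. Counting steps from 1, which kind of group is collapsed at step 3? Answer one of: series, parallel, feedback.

Step 1 - feedback reduction of G1, G2
Step 2 - feedback reduction of G4, G5
Step 3 - cascade [G4/(1-G4*G5)], G6
Step 4 - parallel reduction of [G1/(1+G1*G2)], G3, ([G4/(1-G4*G5)]*G6)
Step 3 collapses a series group.

Final answer: series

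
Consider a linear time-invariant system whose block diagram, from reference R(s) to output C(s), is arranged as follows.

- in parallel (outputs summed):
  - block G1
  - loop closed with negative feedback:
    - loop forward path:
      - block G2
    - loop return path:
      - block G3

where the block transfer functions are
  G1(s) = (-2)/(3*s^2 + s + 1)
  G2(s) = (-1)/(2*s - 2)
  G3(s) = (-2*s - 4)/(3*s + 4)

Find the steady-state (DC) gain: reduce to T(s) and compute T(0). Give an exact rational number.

Reducing step by step:

Step 1: close the feedback loop around G2, G3; result (-3*s - 4)/(6*s^2 + 4*s - 4)
Step 2: parallel reduction of G1, [G2/(1+G2*G3)]; result (-9*s^3 - 27*s^2 - 15*s + 4)/(18*s^4 + 18*s^3 - 2*s^2 - 4)
That last expression is T(s); at s = 0 only the constant terms survive, so T(0) = 4/(-4) = -1.

Answer: -1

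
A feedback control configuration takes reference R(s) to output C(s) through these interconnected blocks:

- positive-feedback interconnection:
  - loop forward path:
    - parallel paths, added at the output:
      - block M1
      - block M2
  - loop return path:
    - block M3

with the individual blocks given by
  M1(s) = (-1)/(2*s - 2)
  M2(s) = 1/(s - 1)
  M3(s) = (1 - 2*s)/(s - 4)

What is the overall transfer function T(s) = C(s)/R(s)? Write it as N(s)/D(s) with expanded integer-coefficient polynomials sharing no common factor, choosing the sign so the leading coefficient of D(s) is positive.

First reduce the diagram to T(s).

[1] sum the parallel branches M1, M2, giving 1/(2*s - 2)
[2] close the feedback loop around (M1+M2), M3; the result is T(s) itself (integer coefficients, no common factor, positive leading denominator coefficient)

Answer: (s - 4)/(2*s^2 - 8*s + 7)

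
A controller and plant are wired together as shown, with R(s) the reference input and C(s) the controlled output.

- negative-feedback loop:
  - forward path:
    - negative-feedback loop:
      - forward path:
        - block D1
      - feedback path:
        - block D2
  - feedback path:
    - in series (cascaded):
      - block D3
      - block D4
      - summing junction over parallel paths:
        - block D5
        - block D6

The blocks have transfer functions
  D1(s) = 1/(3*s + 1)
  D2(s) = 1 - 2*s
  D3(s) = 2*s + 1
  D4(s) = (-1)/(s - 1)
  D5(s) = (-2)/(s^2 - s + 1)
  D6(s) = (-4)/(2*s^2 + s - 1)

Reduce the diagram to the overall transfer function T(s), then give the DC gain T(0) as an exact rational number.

Step 1: apply the feedback formula to D1, D2, giving 1/(s + 2)
Step 2: sum the parallel branches D5, D6, giving (-8*s^2 + 2*s - 2)/(2*s^4 - s^3 + 2*s - 1)
Step 3: cascade D3, D4, (D5+D6), giving (16*s^3 + 4*s^2 + 2*s + 2)/(2*s^5 - 3*s^4 + s^3 + 2*s^2 - 3*s + 1)
Step 4: feedback reduction of [D1/(1+D1*D2)], (D3*D4*(D5+D6)), giving (2*s^5 - 3*s^4 + s^3 + 2*s^2 - 3*s + 1)/(2*s^6 + s^5 - 5*s^4 + 20*s^3 + 5*s^2 - 3*s + 4)
That last expression is T(s); at s = 0 only the constant terms survive, so T(0) = 1/4.

Hence the answer: 1/4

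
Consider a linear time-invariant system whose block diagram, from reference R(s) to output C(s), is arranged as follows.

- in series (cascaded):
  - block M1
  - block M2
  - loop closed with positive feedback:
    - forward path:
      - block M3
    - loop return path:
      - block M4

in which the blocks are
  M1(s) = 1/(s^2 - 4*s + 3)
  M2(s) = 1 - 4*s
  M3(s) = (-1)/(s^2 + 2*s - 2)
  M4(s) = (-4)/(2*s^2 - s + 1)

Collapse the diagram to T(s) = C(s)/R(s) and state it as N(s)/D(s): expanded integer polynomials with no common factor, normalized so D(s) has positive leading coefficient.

1. apply the feedback formula to M3, M4 = (-2*s^2 + s - 1)/(2*s^4 + 3*s^3 - 5*s^2 + 4*s - 6)
2. series reduction of M1, M2, [M3/(1-M3*M4)]: this yields T(s), and no further normalization is needed

Therefore the answer is (8*s^3 - 6*s^2 + 5*s - 1)/(2*s^6 - 5*s^5 - 11*s^4 + 33*s^3 - 37*s^2 + 36*s - 18).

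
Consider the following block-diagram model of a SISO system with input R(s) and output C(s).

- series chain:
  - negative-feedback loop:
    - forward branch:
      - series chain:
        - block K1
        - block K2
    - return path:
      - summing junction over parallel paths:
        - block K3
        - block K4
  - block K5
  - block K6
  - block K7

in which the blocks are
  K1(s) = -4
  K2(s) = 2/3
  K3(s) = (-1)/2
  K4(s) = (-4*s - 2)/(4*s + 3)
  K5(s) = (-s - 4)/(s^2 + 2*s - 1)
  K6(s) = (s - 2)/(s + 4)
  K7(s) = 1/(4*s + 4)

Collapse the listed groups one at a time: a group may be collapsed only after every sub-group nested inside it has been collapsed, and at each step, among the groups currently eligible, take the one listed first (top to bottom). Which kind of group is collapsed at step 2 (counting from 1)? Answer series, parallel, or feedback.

Reducing step by step:

[1] reduce the series chain K1, K2
[2] parallel reduction of K3, K4
[3] reduce the feedback loop with forward (K1*K2) and return (K3+K4)
[4] series reduction of [(K1*K2)/(1+(K1*K2)*(K3+K4))], K5, K6, K7
So the answer for step 2 is parallel.

Answer: parallel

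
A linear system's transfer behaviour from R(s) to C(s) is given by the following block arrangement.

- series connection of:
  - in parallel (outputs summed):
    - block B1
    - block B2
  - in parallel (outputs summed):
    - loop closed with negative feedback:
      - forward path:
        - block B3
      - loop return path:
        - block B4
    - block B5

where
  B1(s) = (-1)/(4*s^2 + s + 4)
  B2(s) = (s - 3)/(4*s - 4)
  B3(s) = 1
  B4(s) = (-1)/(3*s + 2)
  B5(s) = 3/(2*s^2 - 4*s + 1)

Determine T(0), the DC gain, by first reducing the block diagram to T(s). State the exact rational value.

Answer: 5/2

Working:
Step 1 - reduce the parallel group B1, B2 gives (4*s^3 - 11*s^2 - 3*s - 8)/(16*s^3 - 12*s^2 + 12*s - 16)
Step 2 - reduce the feedback loop with forward B3 and return B4 gives (3*s + 2)/(3*s + 1)
Step 3 - parallel reduction of [B3/(1+B3*B4)], B5 gives (6*s^3 - 8*s^2 + 4*s + 5)/(6*s^3 - 10*s^2 - s + 1)
Step 4 - cascade (B1+B2), ([B3/(1+B3*B4)]+B5) gives (24*s^6 - 98*s^5 + 86*s^4 - 48*s^3 - 3*s^2 - 47*s - 40)/(96*s^6 - 232*s^5 + 176*s^4 - 188*s^3 + 136*s^2 + 28*s - 16)
Evaluating the step-4 result (the overall T(s)) at s = 0 gives T(0) = -40/(-16) = 5/2.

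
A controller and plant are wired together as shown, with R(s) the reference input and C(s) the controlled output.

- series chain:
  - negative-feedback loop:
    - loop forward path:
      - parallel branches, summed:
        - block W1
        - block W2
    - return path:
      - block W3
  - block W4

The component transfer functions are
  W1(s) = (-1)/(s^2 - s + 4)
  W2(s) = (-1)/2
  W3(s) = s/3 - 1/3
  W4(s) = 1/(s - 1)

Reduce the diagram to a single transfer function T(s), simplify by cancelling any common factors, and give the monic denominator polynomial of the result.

Step 1 - reduce the parallel group W1, W2; result (-s^2 + s - 6)/(2*s^2 - 2*s + 8)
Step 2 - apply the feedback formula to (W1+W2), W3; result (3*s^2 - 3*s + 18)/(s^3 - 8*s^2 + 13*s - 30)
Step 3 - multiply [(W1+W2)/(1+(W1+W2)*W3)], W4 (series); result (3*s^2 - 3*s + 18)/(s^4 - 9*s^3 + 21*s^2 - 43*s + 30)
Step 3 gives the fully reduced T(s), with no common factor left to cancel. The denominator is already monic (leading coefficient 1).

Therefore the answer is s^4 - 9*s^3 + 21*s^2 - 43*s + 30.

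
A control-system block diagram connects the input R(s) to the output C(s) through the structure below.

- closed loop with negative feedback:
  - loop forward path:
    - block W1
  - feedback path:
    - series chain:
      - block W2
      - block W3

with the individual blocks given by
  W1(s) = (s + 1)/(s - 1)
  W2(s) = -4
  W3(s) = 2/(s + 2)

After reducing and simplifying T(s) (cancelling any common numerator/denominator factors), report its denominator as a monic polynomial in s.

Answer: s^2 - 7*s - 10

Working:
(1) reduce the series chain W2, W3 -> (-8)/(s + 2)
(2) apply the feedback formula to W1, (W2*W3) -> (s^2 + 3*s + 2)/(s^2 - 7*s - 10)
The result of step 2 is T(s) in lowest terms. Its denominator already has leading coefficient 1, so it is monic as it stands.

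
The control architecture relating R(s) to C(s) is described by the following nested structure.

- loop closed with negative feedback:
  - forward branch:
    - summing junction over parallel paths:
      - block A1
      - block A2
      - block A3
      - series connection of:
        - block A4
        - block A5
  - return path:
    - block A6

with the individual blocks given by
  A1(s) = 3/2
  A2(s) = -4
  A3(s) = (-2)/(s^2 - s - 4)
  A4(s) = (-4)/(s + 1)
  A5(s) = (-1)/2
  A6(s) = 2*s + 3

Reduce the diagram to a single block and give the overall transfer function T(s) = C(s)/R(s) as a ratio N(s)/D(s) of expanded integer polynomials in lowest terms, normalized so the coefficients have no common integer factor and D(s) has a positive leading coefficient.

First reduce the diagram to T(s).

Step 1. combine A4, A5 in series gives 2/(s + 1)
Step 2. combine A1, A2, A3, (A4*A5) in parallel gives (-5*s^3 + 4*s^2 + 17*s)/(2*s^3 - 10*s - 8)
Step 3. feedback reduction of (A1+A2+A3+(A4*A5)), A6, which is the overall transfer function T(s) = C(s)/R(s) in lowest terms

Answer: (5*s^3 - 4*s^2 - 17*s)/(10*s^4 + 5*s^3 - 46*s^2 - 41*s + 8)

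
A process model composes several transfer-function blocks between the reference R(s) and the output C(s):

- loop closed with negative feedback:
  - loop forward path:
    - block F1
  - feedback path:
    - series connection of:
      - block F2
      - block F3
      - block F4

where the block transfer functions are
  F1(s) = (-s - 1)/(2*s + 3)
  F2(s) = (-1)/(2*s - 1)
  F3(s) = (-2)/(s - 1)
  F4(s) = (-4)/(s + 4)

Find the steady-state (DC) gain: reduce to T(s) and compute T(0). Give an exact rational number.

The answer is -1/5.

Reasoning:
(1) cascade F2, F3, F4 gives (-8)/(2*s^3 + 5*s^2 - 11*s + 4)
(2) collapse the loop (F1 forward, (F2*F3*F4) return) gives (-2*s^4 - 7*s^3 + 6*s^2 + 7*s - 4)/(4*s^4 + 16*s^3 - 7*s^2 - 17*s + 20)
DC gain: substitute s = 0 into T(s) from step 2: T(0) = -4/20 = -1/5.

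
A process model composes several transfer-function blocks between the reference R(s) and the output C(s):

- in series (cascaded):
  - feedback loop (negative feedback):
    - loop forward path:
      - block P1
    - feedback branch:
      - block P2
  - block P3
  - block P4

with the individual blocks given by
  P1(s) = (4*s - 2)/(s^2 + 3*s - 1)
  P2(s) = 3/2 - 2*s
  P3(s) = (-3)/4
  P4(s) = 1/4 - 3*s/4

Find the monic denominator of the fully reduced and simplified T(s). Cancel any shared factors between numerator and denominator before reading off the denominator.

Reducing step by step:

Step 1: feedback reduction of P1, P2: (2 - 4*s)/(7*s^2 - 13*s + 4)
Step 2: combine [P1/(1+P1*P2)], P3, P4 in series: (-18*s^2 + 15*s - 3)/(56*s^2 - 104*s + 32)
That last expression is T(s), already simplified. Scaling its denominator by 1/56 (the reciprocal of the leading coefficient) yields the monic denominator.

Answer: s^2 - 13*s/7 + 4/7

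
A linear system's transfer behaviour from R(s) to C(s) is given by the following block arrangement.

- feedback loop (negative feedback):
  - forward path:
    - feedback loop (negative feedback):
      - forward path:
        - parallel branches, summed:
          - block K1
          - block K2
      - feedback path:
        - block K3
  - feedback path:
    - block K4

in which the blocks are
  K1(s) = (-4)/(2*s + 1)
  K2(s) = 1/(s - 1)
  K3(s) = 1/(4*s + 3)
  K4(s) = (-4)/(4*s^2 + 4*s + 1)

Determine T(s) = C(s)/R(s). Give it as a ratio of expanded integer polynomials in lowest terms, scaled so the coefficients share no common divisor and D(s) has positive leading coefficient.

(1) add K1, K2 (parallel) = (5 - 2*s)/(2*s^2 - s - 1)
(2) close the feedback loop around (K1+K2), K3 = (-8*s^2 + 14*s + 15)/(8*s^3 + 2*s^2 - 9*s + 2)
(3) apply the feedback formula to [(K1+K2)/(1+(K1+K2)*K3)], K4, which is the overall transfer function T(s) = C(s)/R(s) in lowest terms

Answer: (-32*s^4 + 24*s^3 + 108*s^2 + 74*s + 15)/(32*s^5 + 40*s^4 - 20*s^3 + 6*s^2 - 57*s - 58)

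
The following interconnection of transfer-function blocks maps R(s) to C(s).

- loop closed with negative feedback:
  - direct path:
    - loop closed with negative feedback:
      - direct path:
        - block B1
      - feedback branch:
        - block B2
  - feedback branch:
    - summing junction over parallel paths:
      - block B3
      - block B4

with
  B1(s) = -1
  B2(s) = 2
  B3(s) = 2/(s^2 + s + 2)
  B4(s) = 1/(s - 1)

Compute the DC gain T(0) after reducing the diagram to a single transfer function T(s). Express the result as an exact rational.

Answer: 1

Working:
Step 1 - feedback reduction of B1, B2 -> 1
Step 2 - reduce the parallel group B3, B4 -> (s^2 + 3*s)/(s^3 + s - 2)
Step 3 - close the feedback loop around [B1/(1+B1*B2)], (B3+B4) -> (s^3 + s - 2)/(s^3 + s^2 + 4*s - 2)
DC gain: substitute s = 0 into T(s) from step 3: T(0) = -2/(-2) = 1.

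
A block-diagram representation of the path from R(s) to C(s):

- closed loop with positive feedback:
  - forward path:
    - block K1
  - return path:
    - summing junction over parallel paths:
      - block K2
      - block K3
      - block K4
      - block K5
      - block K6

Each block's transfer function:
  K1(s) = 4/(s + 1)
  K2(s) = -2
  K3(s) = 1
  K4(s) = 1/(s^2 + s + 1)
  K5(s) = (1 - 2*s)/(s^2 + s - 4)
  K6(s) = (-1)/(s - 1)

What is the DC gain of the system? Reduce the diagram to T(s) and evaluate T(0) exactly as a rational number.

[1] reduce the parallel group K2, K3, K4, K5, K6: (-s^5 - 4*s^4 + 4*s^3 + 3*s^2 + s + 3)/(s^5 + s^4 - 4*s^3 - s^2 - s + 4)
[2] feedback reduction of K1, (K2+K3+K4+K5+K6): (4*s^5 + 4*s^4 - 16*s^3 - 4*s^2 - 4*s + 16)/(s^6 + 6*s^5 + 13*s^4 - 21*s^3 - 14*s^2 - s - 8)
That last expression is T(s); at s = 0 only the constant terms survive, so T(0) = 16/(-8) = -2.

Final answer: -2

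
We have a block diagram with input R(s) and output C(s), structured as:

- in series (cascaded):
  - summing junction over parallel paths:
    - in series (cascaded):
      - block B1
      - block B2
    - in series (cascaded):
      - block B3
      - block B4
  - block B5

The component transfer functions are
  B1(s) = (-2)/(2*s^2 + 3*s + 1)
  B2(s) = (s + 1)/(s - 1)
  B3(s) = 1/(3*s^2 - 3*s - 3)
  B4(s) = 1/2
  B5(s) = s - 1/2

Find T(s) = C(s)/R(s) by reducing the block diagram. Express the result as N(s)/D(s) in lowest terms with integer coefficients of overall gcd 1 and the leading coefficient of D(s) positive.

1. multiply B1, B2 (series): (-2)/(2*s^2 - s - 1)
2. combine B3, B4 in series: 1/(6*s^2 - 6*s - 6)
3. reduce the parallel group (B1*B2), (B3*B4): (-10*s^2 + 11*s + 11)/(12*s^4 - 18*s^3 - 12*s^2 + 12*s + 6)
4. cascade ((B1*B2)+(B3*B4)), B5: this yields T(s), and no further normalization is needed

Hence the answer: (-20*s^3 + 32*s^2 + 11*s - 11)/(24*s^4 - 36*s^3 - 24*s^2 + 24*s + 12)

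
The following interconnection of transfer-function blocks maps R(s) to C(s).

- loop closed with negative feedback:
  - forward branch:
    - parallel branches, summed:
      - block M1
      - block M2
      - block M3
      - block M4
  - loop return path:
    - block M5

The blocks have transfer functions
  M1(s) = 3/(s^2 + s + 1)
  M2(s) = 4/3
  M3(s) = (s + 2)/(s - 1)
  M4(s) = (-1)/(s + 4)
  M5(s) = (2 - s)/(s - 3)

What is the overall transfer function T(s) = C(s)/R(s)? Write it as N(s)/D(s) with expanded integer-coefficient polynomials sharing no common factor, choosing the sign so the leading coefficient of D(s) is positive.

Reducing step by step:

Step 1: combine M1, M2, M3, M4 in parallel; result (7*s^4 + 34*s^3 + 54*s^2 + 65*s - 25)/(3*s^4 + 12*s^3 - 3*s - 12)
Step 2: reduce the feedback loop with forward (M1+M2+M3+M4) and return M5 - this is the overall T(s), already in the required normalized form

Answer: (-7*s^5 - 13*s^4 + 48*s^3 + 97*s^2 + 220*s - 75)/(4*s^5 + 17*s^4 + 22*s^3 - 40*s^2 - 152*s + 14)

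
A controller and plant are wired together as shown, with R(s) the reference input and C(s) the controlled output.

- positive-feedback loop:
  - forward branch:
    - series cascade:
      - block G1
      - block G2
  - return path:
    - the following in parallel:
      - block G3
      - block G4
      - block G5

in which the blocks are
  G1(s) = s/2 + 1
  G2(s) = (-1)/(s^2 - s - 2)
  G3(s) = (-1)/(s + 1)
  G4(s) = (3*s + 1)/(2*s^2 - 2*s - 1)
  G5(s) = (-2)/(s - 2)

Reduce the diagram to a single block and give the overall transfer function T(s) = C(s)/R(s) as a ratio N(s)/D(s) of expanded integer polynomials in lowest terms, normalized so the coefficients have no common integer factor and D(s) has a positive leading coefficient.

Step 1 - reduce the series chain G1, G2 gives (-s - 2)/(2*s^2 - 2*s - 4)
Step 2 - sum the parallel branches G3, G4, G5 gives (-3*s^3 + 4*s^2 - 4*s - 2)/(2*s^4 - 4*s^3 - 3*s^2 + 5*s + 2)
Step 3 - close the feedback loop around (G1*G2), (G3+G4+G5) - this is the overall T(s), already in the required normalized form

Hence the answer: (-2*s^5 + 11*s^3 + s^2 - 12*s - 4)/(4*s^6 - 12*s^5 - 9*s^4 + 30*s^3 + 10*s^2 - 34*s - 12)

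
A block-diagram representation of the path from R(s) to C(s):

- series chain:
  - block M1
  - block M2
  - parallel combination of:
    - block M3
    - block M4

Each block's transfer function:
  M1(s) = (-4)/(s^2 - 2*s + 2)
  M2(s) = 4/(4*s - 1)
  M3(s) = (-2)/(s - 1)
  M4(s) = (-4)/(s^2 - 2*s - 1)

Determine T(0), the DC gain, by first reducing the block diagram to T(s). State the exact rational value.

Answer: 48

Working:
[1] reduce the parallel group M3, M4 = (6 - 2*s^2)/(s^3 - 3*s^2 + s + 1)
[2] multiply M1, M2, (M3+M4) (series) = (32*s^2 - 96)/(4*s^6 - 21*s^5 + 41*s^4 - 37*s^3 + 7*s^2 + 8*s - 2)
Evaluating the step-2 result (the overall T(s)) at s = 0 gives T(0) = -96/(-2) = 48.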